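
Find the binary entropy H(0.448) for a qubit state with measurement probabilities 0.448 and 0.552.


S = -p*log2(p) - (1-p)*log2(1-p)
p = 0.4480, 1-p = 0.5520
= -0.4480 * log2(0.4480) - 0.5520 * log2(0.5520)
= -(-0.5190) - (-0.4732)
= 0.9922

0.9922


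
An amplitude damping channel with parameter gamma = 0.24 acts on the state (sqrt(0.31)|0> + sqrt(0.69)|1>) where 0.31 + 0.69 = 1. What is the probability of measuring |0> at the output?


For amplitude damping with parameter gamma on state sqrt(a)|0> + sqrt(b)|1>:
alpha^2 = 0.31, beta^2 = 0.69
P(|0>) = alpha^2 + gamma * beta^2
= 0.31 + 0.24 * 0.69
= 0.31 + 0.1656
= 0.4756

0.4756


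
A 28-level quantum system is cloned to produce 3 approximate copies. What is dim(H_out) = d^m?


Output space = H^(tensor 3) where dim(H) = 28
dim = 28^3
= 784 (after 2 factors)
= 21952 (after 3 factors)
= 21952

21952


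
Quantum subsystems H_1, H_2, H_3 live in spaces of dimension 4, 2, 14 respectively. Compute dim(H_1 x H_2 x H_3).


dim(H_1 x H_2 x H_3) = 4 * 2 * 14
= 8 * 14
= 112

112


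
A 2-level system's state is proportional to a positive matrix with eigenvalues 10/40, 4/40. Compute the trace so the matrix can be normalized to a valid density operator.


tr(M) = sum of eigenvalues
= 10/40 + 4/40
= 14/40
= 0.3500

0.3500


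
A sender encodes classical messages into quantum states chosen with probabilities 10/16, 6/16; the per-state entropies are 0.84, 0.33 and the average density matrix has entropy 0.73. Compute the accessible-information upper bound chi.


chi = S(rho) - sum_i p_i * S(rho_i)
Weighted entropy = 10/16 * 0.84 + 6/16 * 0.33
= 0.6488
chi = 0.73 - 0.6488
= 0.0812

0.0812


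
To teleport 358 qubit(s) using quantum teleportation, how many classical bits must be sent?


Quantum teleportation requires 2 classical bits per qubit teleported.
358 qubit(s) -> 2 * 358 = 716 classical bits

716


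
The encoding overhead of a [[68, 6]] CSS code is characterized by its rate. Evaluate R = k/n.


Code rate R = k/n
= 6/68
= 0.0882

0.0882


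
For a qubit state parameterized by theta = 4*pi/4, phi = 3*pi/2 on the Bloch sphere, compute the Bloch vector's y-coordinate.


theta = 3.1416, phi = 4.7124
r_y = sin(theta)*sin(phi) = 0.0000 * -1.0000
r_y = 0.0000

0.0000


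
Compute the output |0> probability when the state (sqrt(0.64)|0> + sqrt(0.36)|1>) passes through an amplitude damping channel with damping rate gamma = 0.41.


For amplitude damping with parameter gamma on state sqrt(a)|0> + sqrt(b)|1>:
alpha^2 = 0.64, beta^2 = 0.36
P(|0>) = alpha^2 + gamma * beta^2
= 0.64 + 0.41 * 0.36
= 0.64 + 0.1476
= 0.7876

0.7876


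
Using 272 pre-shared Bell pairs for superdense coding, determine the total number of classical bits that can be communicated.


Superdense coding allows 2 classical bits per shared entangled pair.
272 pair(s) -> 2 * 272 = 544 classical bits

544


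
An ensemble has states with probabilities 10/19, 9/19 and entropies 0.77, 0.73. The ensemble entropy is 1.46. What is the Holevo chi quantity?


chi = S(rho) - sum_i p_i * S(rho_i)
Weighted entropy = 10/19 * 0.77 + 9/19 * 0.73
= 0.7511
chi = 1.46 - 0.7511
= 0.7089

0.7089


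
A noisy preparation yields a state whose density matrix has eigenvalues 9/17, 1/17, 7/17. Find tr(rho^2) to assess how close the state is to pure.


tr(rho^2) = sum of eigenvalues squared
= (9/17)^2 + (1/17)^2 + (7/17)^2
= (81 + 1 + 49) / 289
= 131/289
= 0.4533

0.4533


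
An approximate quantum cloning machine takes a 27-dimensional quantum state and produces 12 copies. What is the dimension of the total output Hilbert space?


Output space = H^(tensor 12) where dim(H) = 27
dim = 27^12
= 729 (after 2 factors)
= 19683 (after 3 factors)
= 531441 (after 4 factors)
= 14348907 (after 5 factors)
= 387420489 (after 6 factors)
= 10460353203 (after 7 factors)
= 282429536481 (after 8 factors)
= 7625597484987 (after 9 factors)
= 205891132094649 (after 10 factors)
= 5559060566555523 (after 11 factors)
= 150094635296999121 (after 12 factors)
= 150094635296999121

150094635296999121


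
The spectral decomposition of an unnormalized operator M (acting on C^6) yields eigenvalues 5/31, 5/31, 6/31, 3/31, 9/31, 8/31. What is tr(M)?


tr(M) = sum of eigenvalues
= 5/31 + 5/31 + 6/31 + 3/31 + 9/31 + 8/31
= 36/31
= 1.1613

1.1613


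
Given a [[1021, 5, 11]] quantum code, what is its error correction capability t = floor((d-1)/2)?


Code parameters: [[1021, 5, 11]], distance d = 11.
Number of correctable errors = floor((d-1)/2)
= floor((11 - 1)/2)
= floor(10/2)
= 5

5


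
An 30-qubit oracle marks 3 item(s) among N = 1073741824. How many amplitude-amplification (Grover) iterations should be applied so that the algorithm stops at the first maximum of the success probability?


After j Grover iterations the success probability is P(j) = sin^2((2j+1)*theta), where sin(theta) = sqrt(k/N).
N = 2^30 = 1073741824, k = 3
sin(theta) = sqrt(k/N) = 5.285799584e-05
theta = arcsin(sqrt(k/N)) = 5.285799586e-05 rad
P(j) reaches its first maximum when (2j+1)*theta is as close as possible to pi/2, i.e. j = round(pi/(4*theta) - 1/2).
pi/(4*theta) - 1/2 = 14858.1444
(For comparison, the common estimate pi/4 * sqrt(N/k) = 14858.6444; the exact maximiser is used here.)
Optimal iterations = 14858

14858


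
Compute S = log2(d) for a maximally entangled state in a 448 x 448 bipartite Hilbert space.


For a maximally entangled state in d x d:
S = log2(d) = log2(448)
= 8.8074

8.8074


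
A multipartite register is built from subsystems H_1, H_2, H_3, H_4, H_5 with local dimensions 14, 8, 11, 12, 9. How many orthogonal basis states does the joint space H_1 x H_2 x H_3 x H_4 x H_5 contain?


dim(H_1 x H_2 x H_3 x H_4 x H_5) = 14 * 8 * 11 * 12 * 9
= 112 * 11 * 12 * 9
= 1232 * 12 * 9
= 14784 * 9
= 133056

133056


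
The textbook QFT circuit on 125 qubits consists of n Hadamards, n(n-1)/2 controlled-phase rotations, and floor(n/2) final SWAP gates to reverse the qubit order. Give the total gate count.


Hadamard gates: 125
Controlled rotations: n*(n-1)/2 = 125*124/2 = 7750
SWAP gates: floor(n/2) = floor(125/2) = 62
Total = 125 + 7750 + 62
= 7937

7937


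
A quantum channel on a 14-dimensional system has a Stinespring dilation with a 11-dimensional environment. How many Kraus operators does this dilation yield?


Tracing out the environment in an orthonormal basis {|i>_E} gives Kraus operators K_i = <i|_E U |0>_E.
Number of Kraus operators = dim(H_env) = d_env
= 11

11


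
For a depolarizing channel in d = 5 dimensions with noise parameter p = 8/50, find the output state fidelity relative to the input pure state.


F = (1-p) + p/d
= (1 - 0.1600) + 0.1600/5
= 0.8400 + 0.0320
= 0.8720

0.8720


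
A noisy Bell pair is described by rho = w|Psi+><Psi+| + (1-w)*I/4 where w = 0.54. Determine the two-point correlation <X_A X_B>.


|Psi+> = (|01> + |10>)/sqrt(2)
For the pure Bell state, <X_A X_B> = +1 (Bell-state Pauli correlator).
The maximally-mixed part I/4 has tr(I/4 * P tensor P) = 0 for any traceless Pauli P.
So <X_A X_B>_rho = w * (+1) + (1 - w) * 0
= 0.54 * (+1)
= 0.5400

0.5400


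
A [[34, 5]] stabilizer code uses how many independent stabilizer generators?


For an [[n,k]] stabilizer code:
Number of stabilizer generators = n - k
= 34 - 5
= 29

29


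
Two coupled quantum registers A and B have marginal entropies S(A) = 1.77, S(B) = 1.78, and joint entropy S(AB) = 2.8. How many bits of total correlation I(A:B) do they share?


I(A:B) = S(A) + S(B) - S(AB)
= 1.77 + 1.78 - 2.8
= 0.7500

0.7500


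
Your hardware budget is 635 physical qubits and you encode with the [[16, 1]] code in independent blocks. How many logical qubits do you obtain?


Each code block uses 16 physical qubits for 1 logical qubit(s).
Number of complete blocks = floor(635 / 16) = 39
Logical qubits = 39 * 1
= 39

39


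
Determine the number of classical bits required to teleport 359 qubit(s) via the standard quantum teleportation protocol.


Quantum teleportation requires 2 classical bits per qubit teleported.
359 qubit(s) -> 2 * 359 = 718 classical bits

718


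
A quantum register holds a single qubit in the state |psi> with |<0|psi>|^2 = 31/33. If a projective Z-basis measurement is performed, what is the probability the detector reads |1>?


|alpha|^2 = 31/33 = 0.9394
|beta|^2 = 1 - 31/33 = 2/33 = 0.0606
P(|1>) = |beta|^2 = 0.0606

0.0606


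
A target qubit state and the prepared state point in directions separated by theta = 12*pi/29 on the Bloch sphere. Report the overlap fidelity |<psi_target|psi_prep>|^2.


For states separated by angle theta on Bloch sphere:
F = cos^2(theta/2)
theta = 12*pi/29 = 1.3000
theta/2 = 0.6500
cos(theta/2) = 0.7961
F = 0.6338

0.6338


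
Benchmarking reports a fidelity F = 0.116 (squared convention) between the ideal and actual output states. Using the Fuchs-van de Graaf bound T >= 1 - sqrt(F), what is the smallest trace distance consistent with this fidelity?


Fuchs-van de Graaf (squared-fidelity convention): 1 - sqrt(F) <= T <= sqrt(1 - F).
Lower bound: T >= 1 - sqrt(F)
sqrt(F) = sqrt(0.116) = 0.3406
T >= 1 - 0.3406
T >= 0.6594

0.6594


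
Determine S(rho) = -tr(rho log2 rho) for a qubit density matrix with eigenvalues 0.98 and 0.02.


S = -p*log2(p) - (1-p)*log2(1-p)
p = 0.9800, 1-p = 0.0200
= -0.9800 * log2(0.9800) - 0.0200 * log2(0.0200)
= -(-0.0286) - (-0.1129)
= 0.1414

0.1414


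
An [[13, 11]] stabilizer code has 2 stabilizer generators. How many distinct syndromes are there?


Each stabilizer generator gives a binary (+1 or -1) measurement outcome.
With 2 independent generators:
Total syndromes = 2^2
= 4

4


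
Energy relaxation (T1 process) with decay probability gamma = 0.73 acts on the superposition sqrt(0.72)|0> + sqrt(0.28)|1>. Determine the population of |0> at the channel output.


For amplitude damping with parameter gamma on state sqrt(a)|0> + sqrt(b)|1>:
alpha^2 = 0.72, beta^2 = 0.28
P(|0>) = alpha^2 + gamma * beta^2
= 0.72 + 0.73 * 0.28
= 0.72 + 0.2044
= 0.9244

0.9244


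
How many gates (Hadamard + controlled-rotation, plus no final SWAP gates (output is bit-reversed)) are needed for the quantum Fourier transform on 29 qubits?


Hadamard gates: 29
Controlled rotations: n*(n-1)/2 = 29*28/2 = 406
SWAP gates: 0 (omitted)
Total = 29 + 406
= 435

435


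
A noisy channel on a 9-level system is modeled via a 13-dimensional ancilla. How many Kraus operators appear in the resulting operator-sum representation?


Tracing out the environment in an orthonormal basis {|i>_E} gives Kraus operators K_i = <i|_E U |0>_E.
Number of Kraus operators = dim(H_env) = d_env
= 13

13


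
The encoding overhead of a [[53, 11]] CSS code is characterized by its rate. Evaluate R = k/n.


Code rate R = k/n
= 11/53
= 0.2075

0.2075


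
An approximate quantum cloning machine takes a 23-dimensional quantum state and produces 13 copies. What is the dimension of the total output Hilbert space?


Output space = H^(tensor 13) where dim(H) = 23
dim = 23^13
= 529 (after 2 factors)
= 12167 (after 3 factors)
= 279841 (after 4 factors)
= 6436343 (after 5 factors)
= 148035889 (after 6 factors)
= 3404825447 (after 7 factors)
= 78310985281 (after 8 factors)
= 1801152661463 (after 9 factors)
= 41426511213649 (after 10 factors)
= 952809757913927 (after 11 factors)
= 21914624432020321 (after 12 factors)
= 504036361936467383 (after 13 factors)
= 504036361936467383

504036361936467383


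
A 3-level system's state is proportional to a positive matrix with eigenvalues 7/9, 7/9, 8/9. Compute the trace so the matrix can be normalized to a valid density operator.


tr(M) = sum of eigenvalues
= 7/9 + 7/9 + 8/9
= 22/9
= 2.4444

2.4444


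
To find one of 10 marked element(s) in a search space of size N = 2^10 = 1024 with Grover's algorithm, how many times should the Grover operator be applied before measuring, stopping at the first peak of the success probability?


After j Grover iterations the success probability is P(j) = sin^2((2j+1)*theta), where sin(theta) = sqrt(k/N).
N = 2^10 = 1024, k = 10
sin(theta) = sqrt(k/N) = 0.09882117688
theta = arcsin(sqrt(k/N)) = 0.0989827296 rad
P(j) reaches its first maximum when (2j+1)*theta is as close as possible to pi/2, i.e. j = round(pi/(4*theta) - 1/2).
pi/(4*theta) - 1/2 = 7.4347
(For comparison, the common estimate pi/4 * sqrt(N/k) = 7.9477; the exact maximiser is used here.)
Optimal iterations = 7

7


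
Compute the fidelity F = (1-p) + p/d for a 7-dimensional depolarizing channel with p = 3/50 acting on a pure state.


F = (1-p) + p/d
= (1 - 0.0600) + 0.0600/7
= 0.9400 + 0.0086
= 0.9486

0.9486


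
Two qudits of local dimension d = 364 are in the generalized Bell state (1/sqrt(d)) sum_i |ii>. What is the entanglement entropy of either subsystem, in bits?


For a maximally entangled state in d x d:
S = log2(d) = log2(364)
= 8.5078

8.5078


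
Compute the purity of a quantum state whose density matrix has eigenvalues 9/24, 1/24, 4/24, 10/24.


tr(rho^2) = sum of eigenvalues squared
= (9/24)^2 + (1/24)^2 + (4/24)^2 + (10/24)^2
= (81 + 1 + 16 + 100) / 576
= 198/576
= 0.3438

0.3438


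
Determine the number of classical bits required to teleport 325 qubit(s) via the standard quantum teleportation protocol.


Quantum teleportation requires 2 classical bits per qubit teleported.
325 qubit(s) -> 2 * 325 = 650 classical bits

650


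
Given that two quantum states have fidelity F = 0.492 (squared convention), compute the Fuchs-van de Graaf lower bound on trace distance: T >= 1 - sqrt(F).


Fuchs-van de Graaf (squared-fidelity convention): 1 - sqrt(F) <= T <= sqrt(1 - F).
Lower bound: T >= 1 - sqrt(F)
sqrt(F) = sqrt(0.492) = 0.7014
T >= 1 - 0.7014
T >= 0.2986

0.2986


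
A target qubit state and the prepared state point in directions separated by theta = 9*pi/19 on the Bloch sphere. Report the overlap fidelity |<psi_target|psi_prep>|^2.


For states separated by angle theta on Bloch sphere:
F = cos^2(theta/2)
theta = 9*pi/19 = 1.4881
theta/2 = 0.7441
cos(theta/2) = 0.7357
F = 0.5413

0.5413


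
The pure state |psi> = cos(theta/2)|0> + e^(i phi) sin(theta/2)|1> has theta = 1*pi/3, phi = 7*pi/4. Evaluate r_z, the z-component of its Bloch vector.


theta = 1.0472, phi = 5.4978
r_z = cos(theta) = 0.5000

0.5000


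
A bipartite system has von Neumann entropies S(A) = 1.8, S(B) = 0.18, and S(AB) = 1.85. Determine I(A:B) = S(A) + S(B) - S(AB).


I(A:B) = S(A) + S(B) - S(AB)
= 1.8 + 0.18 - 1.85
= 0.1300

0.1300


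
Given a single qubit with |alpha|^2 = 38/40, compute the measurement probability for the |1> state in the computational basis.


|alpha|^2 = 38/40 = 0.9500
|beta|^2 = 1 - 38/40 = 2/40 = 0.0500
P(|1>) = |beta|^2 = 0.0500

0.0500


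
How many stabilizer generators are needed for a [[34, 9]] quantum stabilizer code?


For an [[n,k]] stabilizer code:
Number of stabilizer generators = n - k
= 34 - 9
= 25

25


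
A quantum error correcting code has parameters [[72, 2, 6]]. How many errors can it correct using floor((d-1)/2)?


Code parameters: [[72, 2, 6]], distance d = 6.
Number of correctable errors = floor((d-1)/2)
= floor((6 - 1)/2)
= floor(5/2)
= 2

2


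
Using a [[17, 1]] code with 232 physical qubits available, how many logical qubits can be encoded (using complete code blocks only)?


Each code block uses 17 physical qubits for 1 logical qubit(s).
Number of complete blocks = floor(232 / 17) = 13
Logical qubits = 13 * 1
= 13

13


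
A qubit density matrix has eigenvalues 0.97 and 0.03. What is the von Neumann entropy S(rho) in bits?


S = -p*log2(p) - (1-p)*log2(1-p)
p = 0.9700, 1-p = 0.0300
= -0.9700 * log2(0.9700) - 0.0300 * log2(0.0300)
= -(-0.0426) - (-0.1518)
= 0.1944

0.1944


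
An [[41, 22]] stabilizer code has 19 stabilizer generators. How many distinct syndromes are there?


Each stabilizer generator gives a binary (+1 or -1) measurement outcome.
With 19 independent generators:
Total syndromes = 2^19
= 524288

524288


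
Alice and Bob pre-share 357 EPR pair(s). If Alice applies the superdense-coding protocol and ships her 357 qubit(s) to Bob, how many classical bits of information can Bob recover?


Superdense coding allows 2 classical bits per shared entangled pair.
357 pair(s) -> 2 * 357 = 714 classical bits

714


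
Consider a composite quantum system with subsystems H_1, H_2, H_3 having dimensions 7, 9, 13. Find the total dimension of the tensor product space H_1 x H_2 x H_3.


dim(H_1 x H_2 x H_3) = 7 * 9 * 13
= 63 * 13
= 819

819


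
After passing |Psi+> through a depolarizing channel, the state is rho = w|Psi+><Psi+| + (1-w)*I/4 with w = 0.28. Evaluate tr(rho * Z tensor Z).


|Psi+> = (|01> + |10>)/sqrt(2)
For the pure Bell state, <Z_A Z_B> = -1 (Bell-state Pauli correlator).
The maximally-mixed part I/4 has tr(I/4 * P tensor P) = 0 for any traceless Pauli P.
So <Z_A Z_B>_rho = w * (-1) + (1 - w) * 0
= 0.28 * (-1)
= -0.2800

-0.2800


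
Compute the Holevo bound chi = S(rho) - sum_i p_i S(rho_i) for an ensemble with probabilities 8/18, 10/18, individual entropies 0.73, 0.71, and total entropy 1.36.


chi = S(rho) - sum_i p_i * S(rho_i)
Weighted entropy = 8/18 * 0.73 + 10/18 * 0.71
= 0.7189
chi = 1.36 - 0.7189
= 0.6411

0.6411


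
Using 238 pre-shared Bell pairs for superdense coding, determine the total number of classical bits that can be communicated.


Superdense coding allows 2 classical bits per shared entangled pair.
238 pair(s) -> 2 * 238 = 476 classical bits

476


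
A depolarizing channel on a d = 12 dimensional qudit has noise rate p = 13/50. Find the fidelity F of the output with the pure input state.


F = (1-p) + p/d
= (1 - 0.2600) + 0.2600/12
= 0.7400 + 0.0217
= 0.7617

0.7617


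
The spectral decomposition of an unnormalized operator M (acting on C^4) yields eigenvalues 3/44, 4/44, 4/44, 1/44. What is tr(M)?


tr(M) = sum of eigenvalues
= 3/44 + 4/44 + 4/44 + 1/44
= 12/44
= 0.2727

0.2727


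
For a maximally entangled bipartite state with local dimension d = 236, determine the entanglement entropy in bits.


For a maximally entangled state in d x d:
S = log2(d) = log2(236)
= 7.8826

7.8826


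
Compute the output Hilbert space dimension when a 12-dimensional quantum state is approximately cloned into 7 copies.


Output space = H^(tensor 7) where dim(H) = 12
dim = 12^7
= 144 (after 2 factors)
= 1728 (after 3 factors)
= 20736 (after 4 factors)
= 248832 (after 5 factors)
= 2985984 (after 6 factors)
= 35831808 (after 7 factors)
= 35831808

35831808


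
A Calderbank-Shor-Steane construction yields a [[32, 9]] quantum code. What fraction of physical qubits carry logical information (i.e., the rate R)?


Code rate R = k/n
= 9/32
= 0.2812

0.2812


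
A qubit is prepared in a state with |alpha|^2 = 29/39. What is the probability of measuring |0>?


|alpha|^2 = 29/39 = 0.7436
|beta|^2 = 1 - 29/39 = 10/39 = 0.2564
P(|0>) = |alpha|^2 = 0.7436

0.7436


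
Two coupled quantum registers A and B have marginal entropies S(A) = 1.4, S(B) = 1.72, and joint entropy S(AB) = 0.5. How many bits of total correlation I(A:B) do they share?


I(A:B) = S(A) + S(B) - S(AB)
= 1.4 + 1.72 - 0.5
= 2.6200

2.6200


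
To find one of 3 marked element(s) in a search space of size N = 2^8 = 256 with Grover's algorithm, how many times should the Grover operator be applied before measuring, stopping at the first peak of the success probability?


After j Grover iterations the success probability is P(j) = sin^2((2j+1)*theta), where sin(theta) = sqrt(k/N).
N = 2^8 = 256, k = 3
sin(theta) = sqrt(k/N) = 0.1082531755
theta = arcsin(sqrt(k/N)) = 0.1084657303 rad
P(j) reaches its first maximum when (2j+1)*theta is as close as possible to pi/2, i.e. j = round(pi/(4*theta) - 1/2).
pi/(4*theta) - 1/2 = 6.7410
(For comparison, the common estimate pi/4 * sqrt(N/k) = 7.2552; the exact maximiser is used here.)
Optimal iterations = 7

7


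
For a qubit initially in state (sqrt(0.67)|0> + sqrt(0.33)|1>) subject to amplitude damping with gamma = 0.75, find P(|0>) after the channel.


For amplitude damping with parameter gamma on state sqrt(a)|0> + sqrt(b)|1>:
alpha^2 = 0.67, beta^2 = 0.33
P(|0>) = alpha^2 + gamma * beta^2
= 0.67 + 0.75 * 0.33
= 0.67 + 0.2475
= 0.9175

0.9175


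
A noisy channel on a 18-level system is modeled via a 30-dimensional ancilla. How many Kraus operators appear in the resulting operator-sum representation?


Tracing out the environment in an orthonormal basis {|i>_E} gives Kraus operators K_i = <i|_E U |0>_E.
Number of Kraus operators = dim(H_env) = d_env
= 30

30


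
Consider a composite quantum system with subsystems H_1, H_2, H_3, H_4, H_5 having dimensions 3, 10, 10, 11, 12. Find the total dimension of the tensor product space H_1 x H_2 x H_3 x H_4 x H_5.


dim(H_1 x H_2 x H_3 x H_4 x H_5) = 3 * 10 * 10 * 11 * 12
= 30 * 10 * 11 * 12
= 300 * 11 * 12
= 3300 * 12
= 39600

39600


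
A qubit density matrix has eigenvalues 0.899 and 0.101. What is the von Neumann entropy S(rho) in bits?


S = -p*log2(p) - (1-p)*log2(1-p)
p = 0.8990, 1-p = 0.1010
= -0.8990 * log2(0.8990) - 0.1010 * log2(0.1010)
= -(-0.1381) - (-0.3341)
= 0.4722

0.4722


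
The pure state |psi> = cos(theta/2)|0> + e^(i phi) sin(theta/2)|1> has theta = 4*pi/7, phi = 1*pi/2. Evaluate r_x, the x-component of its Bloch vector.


theta = 1.7952, phi = 1.5708
r_x = sin(theta)*cos(phi) = 0.9749 * 0.0000
r_x = 0.0000

0.0000


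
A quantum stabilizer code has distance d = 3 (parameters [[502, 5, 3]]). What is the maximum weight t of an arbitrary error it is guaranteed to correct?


Code parameters: [[502, 5, 3]], distance d = 3.
Number of correctable errors = floor((d-1)/2)
= floor((3 - 1)/2)
= floor(2/2)
= 1

1


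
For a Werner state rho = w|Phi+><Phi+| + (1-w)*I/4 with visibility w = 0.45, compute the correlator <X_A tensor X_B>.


|Phi+> = (|00> + |11>)/sqrt(2)
For the pure Bell state, <X_A X_B> = +1 (Bell-state Pauli correlator).
The maximally-mixed part I/4 has tr(I/4 * P tensor P) = 0 for any traceless Pauli P.
So <X_A X_B>_rho = w * (+1) + (1 - w) * 0
= 0.45 * (+1)
= 0.4500

0.4500


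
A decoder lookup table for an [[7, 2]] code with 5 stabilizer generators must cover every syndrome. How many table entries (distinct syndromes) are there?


Each stabilizer generator gives a binary (+1 or -1) measurement outcome.
With 5 independent generators:
Total syndromes = 2^5
= 32

32


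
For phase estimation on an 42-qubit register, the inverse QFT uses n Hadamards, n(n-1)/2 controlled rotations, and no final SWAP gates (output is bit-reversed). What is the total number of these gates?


Hadamard gates: 42
Controlled rotations: n*(n-1)/2 = 42*41/2 = 861
SWAP gates: 0 (omitted)
Total = 42 + 861
= 903

903


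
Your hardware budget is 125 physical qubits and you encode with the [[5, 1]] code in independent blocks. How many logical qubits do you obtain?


Each code block uses 5 physical qubits for 1 logical qubit(s).
Number of complete blocks = floor(125 / 5) = 25
Logical qubits = 25 * 1
= 25

25


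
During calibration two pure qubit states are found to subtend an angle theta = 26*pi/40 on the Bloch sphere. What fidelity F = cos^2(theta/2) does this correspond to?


For states separated by angle theta on Bloch sphere:
F = cos^2(theta/2)
theta = 26*pi/40 = 2.0420
theta/2 = 1.0210
cos(theta/2) = 0.5225
F = 0.2730

0.2730


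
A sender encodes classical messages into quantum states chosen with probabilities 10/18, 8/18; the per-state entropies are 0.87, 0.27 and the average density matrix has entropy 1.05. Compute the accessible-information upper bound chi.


chi = S(rho) - sum_i p_i * S(rho_i)
Weighted entropy = 10/18 * 0.87 + 8/18 * 0.27
= 0.6033
chi = 1.05 - 0.6033
= 0.4467

0.4467


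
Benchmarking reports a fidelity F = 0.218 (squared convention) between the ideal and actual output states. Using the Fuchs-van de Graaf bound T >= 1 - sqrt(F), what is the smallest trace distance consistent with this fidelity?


Fuchs-van de Graaf (squared-fidelity convention): 1 - sqrt(F) <= T <= sqrt(1 - F).
Lower bound: T >= 1 - sqrt(F)
sqrt(F) = sqrt(0.218) = 0.4669
T >= 1 - 0.4669
T >= 0.5331

0.5331


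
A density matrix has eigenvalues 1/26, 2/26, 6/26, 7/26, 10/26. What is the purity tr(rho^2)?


tr(rho^2) = sum of eigenvalues squared
= (1/26)^2 + (2/26)^2 + (6/26)^2 + (7/26)^2 + (10/26)^2
= (1 + 4 + 36 + 49 + 100) / 676
= 190/676
= 0.2811

0.2811


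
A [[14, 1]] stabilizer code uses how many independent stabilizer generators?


For an [[n,k]] stabilizer code:
Number of stabilizer generators = n - k
= 14 - 1
= 13

13


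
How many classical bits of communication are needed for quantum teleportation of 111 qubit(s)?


Quantum teleportation requires 2 classical bits per qubit teleported.
111 qubit(s) -> 2 * 111 = 222 classical bits

222


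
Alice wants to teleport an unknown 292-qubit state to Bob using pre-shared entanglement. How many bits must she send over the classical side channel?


Quantum teleportation requires 2 classical bits per qubit teleported.
292 qubit(s) -> 2 * 292 = 584 classical bits

584


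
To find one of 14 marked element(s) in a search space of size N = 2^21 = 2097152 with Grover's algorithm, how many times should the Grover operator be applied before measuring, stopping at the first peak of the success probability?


After j Grover iterations the success probability is P(j) = sin^2((2j+1)*theta), where sin(theta) = sqrt(k/N).
N = 2^21 = 2097152, k = 14
sin(theta) = sqrt(k/N) = 0.002583741515
theta = arcsin(sqrt(k/N)) = 0.002583744389 rad
P(j) reaches its first maximum when (2j+1)*theta is as close as possible to pi/2, i.e. j = round(pi/(4*theta) - 1/2).
pi/(4*theta) - 1/2 = 303.4767
(For comparison, the common estimate pi/4 * sqrt(N/k) = 303.9771; the exact maximiser is used here.)
Optimal iterations = 303

303


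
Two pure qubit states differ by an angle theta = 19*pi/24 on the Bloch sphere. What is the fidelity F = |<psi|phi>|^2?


For states separated by angle theta on Bloch sphere:
F = cos^2(theta/2)
theta = 19*pi/24 = 2.4871
theta/2 = 1.2435
cos(theta/2) = 0.3214
F = 0.1033

0.1033


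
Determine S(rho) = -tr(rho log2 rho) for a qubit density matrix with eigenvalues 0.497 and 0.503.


S = -p*log2(p) - (1-p)*log2(1-p)
p = 0.4970, 1-p = 0.5030
= -0.4970 * log2(0.4970) - 0.5030 * log2(0.5030)
= -(-0.5013) - (-0.4987)
= 1.0000

1.0000


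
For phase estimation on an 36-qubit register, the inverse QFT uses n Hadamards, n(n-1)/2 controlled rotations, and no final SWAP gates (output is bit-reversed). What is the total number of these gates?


Hadamard gates: 36
Controlled rotations: n*(n-1)/2 = 36*35/2 = 630
SWAP gates: 0 (omitted)
Total = 36 + 630
= 666

666


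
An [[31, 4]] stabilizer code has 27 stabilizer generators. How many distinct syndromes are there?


Each stabilizer generator gives a binary (+1 or -1) measurement outcome.
With 27 independent generators:
Total syndromes = 2^27
= 134217728

134217728


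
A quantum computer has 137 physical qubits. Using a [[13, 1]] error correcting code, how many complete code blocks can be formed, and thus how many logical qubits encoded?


Each code block uses 13 physical qubits for 1 logical qubit(s).
Number of complete blocks = floor(137 / 13) = 10
Logical qubits = 10 * 1
= 10

10


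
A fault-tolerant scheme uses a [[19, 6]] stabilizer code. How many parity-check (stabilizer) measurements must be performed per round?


For an [[n,k]] stabilizer code:
Number of stabilizer generators = n - k
= 19 - 6
= 13

13


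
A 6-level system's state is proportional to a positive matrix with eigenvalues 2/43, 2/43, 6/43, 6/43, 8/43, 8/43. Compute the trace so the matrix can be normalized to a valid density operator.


tr(M) = sum of eigenvalues
= 2/43 + 2/43 + 6/43 + 6/43 + 8/43 + 8/43
= 32/43
= 0.7442

0.7442


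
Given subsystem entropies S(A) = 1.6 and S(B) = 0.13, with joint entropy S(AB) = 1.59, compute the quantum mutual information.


I(A:B) = S(A) + S(B) - S(AB)
= 1.6 + 0.13 - 1.59
= 0.1400

0.1400


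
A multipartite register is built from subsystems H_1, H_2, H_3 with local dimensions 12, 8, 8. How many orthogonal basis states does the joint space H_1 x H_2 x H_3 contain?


dim(H_1 x H_2 x H_3) = 12 * 8 * 8
= 96 * 8
= 768

768


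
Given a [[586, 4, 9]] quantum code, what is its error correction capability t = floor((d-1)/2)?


Code parameters: [[586, 4, 9]], distance d = 9.
Number of correctable errors = floor((d-1)/2)
= floor((9 - 1)/2)
= floor(8/2)
= 4

4


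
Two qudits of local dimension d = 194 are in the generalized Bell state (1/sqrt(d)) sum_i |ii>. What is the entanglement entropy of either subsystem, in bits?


For a maximally entangled state in d x d:
S = log2(d) = log2(194)
= 7.5999

7.5999


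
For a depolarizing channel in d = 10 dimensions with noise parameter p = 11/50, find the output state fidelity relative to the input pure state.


F = (1-p) + p/d
= (1 - 0.2200) + 0.2200/10
= 0.7800 + 0.0220
= 0.8020

0.8020


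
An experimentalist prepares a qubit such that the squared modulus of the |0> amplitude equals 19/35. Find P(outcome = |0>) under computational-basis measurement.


|alpha|^2 = 19/35 = 0.5429
|beta|^2 = 1 - 19/35 = 16/35 = 0.4571
P(|0>) = |alpha|^2 = 0.5429

0.5429


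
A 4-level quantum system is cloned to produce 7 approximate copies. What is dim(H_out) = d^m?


Output space = H^(tensor 7) where dim(H) = 4
dim = 4^7
= 16 (after 2 factors)
= 64 (after 3 factors)
= 256 (after 4 factors)
= 1024 (after 5 factors)
= 4096 (after 6 factors)
= 16384 (after 7 factors)
= 16384

16384


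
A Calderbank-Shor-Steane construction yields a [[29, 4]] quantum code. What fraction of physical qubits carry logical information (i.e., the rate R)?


Code rate R = k/n
= 4/29
= 0.1379

0.1379


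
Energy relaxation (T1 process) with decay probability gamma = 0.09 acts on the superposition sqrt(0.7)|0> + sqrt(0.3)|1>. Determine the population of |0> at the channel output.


For amplitude damping with parameter gamma on state sqrt(a)|0> + sqrt(b)|1>:
alpha^2 = 0.7, beta^2 = 0.3
P(|0>) = alpha^2 + gamma * beta^2
= 0.7 + 0.09 * 0.3
= 0.7 + 0.0270
= 0.7270

0.7270


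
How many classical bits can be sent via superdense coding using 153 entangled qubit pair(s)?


Superdense coding allows 2 classical bits per shared entangled pair.
153 pair(s) -> 2 * 153 = 306 classical bits

306


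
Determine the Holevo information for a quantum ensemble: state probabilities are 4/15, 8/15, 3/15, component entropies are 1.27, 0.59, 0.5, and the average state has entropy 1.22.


chi = S(rho) - sum_i p_i * S(rho_i)
Weighted entropy = 4/15 * 1.27 + 8/15 * 0.59 + 3/15 * 0.5
= 0.7533
chi = 1.22 - 0.7533
= 0.4667

0.4667


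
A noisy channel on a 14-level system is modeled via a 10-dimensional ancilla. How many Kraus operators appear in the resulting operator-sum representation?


Tracing out the environment in an orthonormal basis {|i>_E} gives Kraus operators K_i = <i|_E U |0>_E.
Number of Kraus operators = dim(H_env) = d_env
= 10

10


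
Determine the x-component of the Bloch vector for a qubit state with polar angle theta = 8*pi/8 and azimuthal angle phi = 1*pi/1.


theta = 3.1416, phi = 3.1416
r_x = sin(theta)*cos(phi) = 0.0000 * -1.0000
r_x = 0.0000

0.0000


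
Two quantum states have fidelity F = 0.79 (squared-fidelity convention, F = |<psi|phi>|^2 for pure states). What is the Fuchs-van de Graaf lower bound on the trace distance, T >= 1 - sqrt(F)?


Fuchs-van de Graaf (squared-fidelity convention): 1 - sqrt(F) <= T <= sqrt(1 - F).
Lower bound: T >= 1 - sqrt(F)
sqrt(F) = sqrt(0.79) = 0.8888
T >= 1 - 0.8888
T >= 0.1112

0.1112


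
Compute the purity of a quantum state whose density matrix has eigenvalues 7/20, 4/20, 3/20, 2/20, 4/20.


tr(rho^2) = sum of eigenvalues squared
= (7/20)^2 + (4/20)^2 + (3/20)^2 + (2/20)^2 + (4/20)^2
= (49 + 16 + 9 + 4 + 16) / 400
= 94/400
= 0.2350

0.2350


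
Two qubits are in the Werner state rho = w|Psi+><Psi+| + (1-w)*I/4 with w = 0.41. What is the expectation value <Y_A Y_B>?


|Psi+> = (|01> + |10>)/sqrt(2)
For the pure Bell state, <Y_A Y_B> = +1 (Bell-state Pauli correlator).
The maximally-mixed part I/4 has tr(I/4 * P tensor P) = 0 for any traceless Pauli P.
So <Y_A Y_B>_rho = w * (+1) + (1 - w) * 0
= 0.41 * (+1)
= 0.4100

0.4100


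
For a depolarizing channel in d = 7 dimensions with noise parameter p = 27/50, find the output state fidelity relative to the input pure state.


F = (1-p) + p/d
= (1 - 0.5400) + 0.5400/7
= 0.4600 + 0.0771
= 0.5371

0.5371


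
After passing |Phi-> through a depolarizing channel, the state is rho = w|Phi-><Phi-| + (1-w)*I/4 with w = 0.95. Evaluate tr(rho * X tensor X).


|Phi-> = (|00> - |11>)/sqrt(2)
For the pure Bell state, <X_A X_B> = -1 (Bell-state Pauli correlator).
The maximally-mixed part I/4 has tr(I/4 * P tensor P) = 0 for any traceless Pauli P.
So <X_A X_B>_rho = w * (-1) + (1 - w) * 0
= 0.95 * (-1)
= -0.9500

-0.9500


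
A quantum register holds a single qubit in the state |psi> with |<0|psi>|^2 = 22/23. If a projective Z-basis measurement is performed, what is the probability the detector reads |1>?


|alpha|^2 = 22/23 = 0.9565
|beta|^2 = 1 - 22/23 = 1/23 = 0.0435
P(|1>) = |beta|^2 = 0.0435

0.0435


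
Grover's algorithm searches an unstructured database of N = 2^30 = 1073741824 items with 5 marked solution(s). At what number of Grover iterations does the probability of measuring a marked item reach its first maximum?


After j Grover iterations the success probability is P(j) = sin^2((2j+1)*theta), where sin(theta) = sqrt(k/N).
N = 2^30 = 1073741824, k = 5
sin(theta) = sqrt(k/N) = 6.82393792e-05
theta = arcsin(sqrt(k/N)) = 6.823937925e-05 rad
P(j) reaches its first maximum when (2j+1)*theta is as close as possible to pi/2, i.e. j = round(pi/(4*theta) - 1/2).
pi/(4*theta) - 1/2 = 11508.9564
(For comparison, the common estimate pi/4 * sqrt(N/k) = 11509.4565; the exact maximiser is used here.)
Optimal iterations = 11509

11509


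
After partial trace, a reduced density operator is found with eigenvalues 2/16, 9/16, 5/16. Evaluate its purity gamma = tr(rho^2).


tr(rho^2) = sum of eigenvalues squared
= (2/16)^2 + (9/16)^2 + (5/16)^2
= (4 + 81 + 25) / 256
= 110/256
= 0.4297

0.4297


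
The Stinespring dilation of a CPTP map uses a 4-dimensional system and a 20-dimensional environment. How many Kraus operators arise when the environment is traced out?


Tracing out the environment in an orthonormal basis {|i>_E} gives Kraus operators K_i = <i|_E U |0>_E.
Number of Kraus operators = dim(H_env) = d_env
= 20

20


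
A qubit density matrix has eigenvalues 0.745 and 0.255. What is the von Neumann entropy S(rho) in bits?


S = -p*log2(p) - (1-p)*log2(1-p)
p = 0.7450, 1-p = 0.2550
= -0.7450 * log2(0.7450) - 0.2550 * log2(0.2550)
= -(-0.3164) - (-0.5027)
= 0.8191

0.8191


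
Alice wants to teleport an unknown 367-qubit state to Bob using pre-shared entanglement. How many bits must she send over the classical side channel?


Quantum teleportation requires 2 classical bits per qubit teleported.
367 qubit(s) -> 2 * 367 = 734 classical bits

734


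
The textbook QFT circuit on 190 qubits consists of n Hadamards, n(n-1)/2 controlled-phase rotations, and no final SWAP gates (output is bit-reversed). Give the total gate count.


Hadamard gates: 190
Controlled rotations: n*(n-1)/2 = 190*189/2 = 17955
SWAP gates: 0 (omitted)
Total = 190 + 17955
= 18145

18145


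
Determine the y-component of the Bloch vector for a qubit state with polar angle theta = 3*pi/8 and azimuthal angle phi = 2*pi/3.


theta = 1.1781, phi = 2.0944
r_y = sin(theta)*sin(phi) = 0.9239 * 0.8660
r_y = 0.8001

0.8001


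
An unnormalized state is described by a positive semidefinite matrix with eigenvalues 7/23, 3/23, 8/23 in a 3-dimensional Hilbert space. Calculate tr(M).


tr(M) = sum of eigenvalues
= 7/23 + 3/23 + 8/23
= 18/23
= 0.7826

0.7826


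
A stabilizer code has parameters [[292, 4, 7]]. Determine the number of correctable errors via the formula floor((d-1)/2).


Code parameters: [[292, 4, 7]], distance d = 7.
Number of correctable errors = floor((d-1)/2)
= floor((7 - 1)/2)
= floor(6/2)
= 3

3


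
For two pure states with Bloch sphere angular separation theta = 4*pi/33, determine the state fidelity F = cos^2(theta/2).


For states separated by angle theta on Bloch sphere:
F = cos^2(theta/2)
theta = 4*pi/33 = 0.3808
theta/2 = 0.1904
cos(theta/2) = 0.9819
F = 0.9642

0.9642


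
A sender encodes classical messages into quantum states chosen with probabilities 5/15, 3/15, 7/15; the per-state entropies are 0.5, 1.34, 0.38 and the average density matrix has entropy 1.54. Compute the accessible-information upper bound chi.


chi = S(rho) - sum_i p_i * S(rho_i)
Weighted entropy = 5/15 * 0.5 + 3/15 * 1.34 + 7/15 * 0.38
= 0.6120
chi = 1.54 - 0.6120
= 0.9280

0.9280


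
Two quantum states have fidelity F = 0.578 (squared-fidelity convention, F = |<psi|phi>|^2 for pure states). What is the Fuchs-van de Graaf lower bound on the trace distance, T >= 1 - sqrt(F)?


Fuchs-van de Graaf (squared-fidelity convention): 1 - sqrt(F) <= T <= sqrt(1 - F).
Lower bound: T >= 1 - sqrt(F)
sqrt(F) = sqrt(0.578) = 0.7603
T >= 1 - 0.7603
T >= 0.2397

0.2397


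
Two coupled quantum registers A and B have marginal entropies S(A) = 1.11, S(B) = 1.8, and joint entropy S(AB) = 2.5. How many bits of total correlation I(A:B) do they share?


I(A:B) = S(A) + S(B) - S(AB)
= 1.11 + 1.8 - 2.5
= 0.4100

0.4100


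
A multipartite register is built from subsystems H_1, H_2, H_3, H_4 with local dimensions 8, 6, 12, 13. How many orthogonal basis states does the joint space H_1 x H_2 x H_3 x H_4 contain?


dim(H_1 x H_2 x H_3 x H_4) = 8 * 6 * 12 * 13
= 48 * 12 * 13
= 576 * 13
= 7488

7488


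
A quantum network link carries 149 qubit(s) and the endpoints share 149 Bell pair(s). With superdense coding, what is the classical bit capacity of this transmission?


Superdense coding allows 2 classical bits per shared entangled pair.
149 pair(s) -> 2 * 149 = 298 classical bits

298


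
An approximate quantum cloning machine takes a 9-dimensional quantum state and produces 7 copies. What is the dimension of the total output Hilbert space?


Output space = H^(tensor 7) where dim(H) = 9
dim = 9^7
= 81 (after 2 factors)
= 729 (after 3 factors)
= 6561 (after 4 factors)
= 59049 (after 5 factors)
= 531441 (after 6 factors)
= 4782969 (after 7 factors)
= 4782969

4782969


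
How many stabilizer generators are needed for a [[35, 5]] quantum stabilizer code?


For an [[n,k]] stabilizer code:
Number of stabilizer generators = n - k
= 35 - 5
= 30

30


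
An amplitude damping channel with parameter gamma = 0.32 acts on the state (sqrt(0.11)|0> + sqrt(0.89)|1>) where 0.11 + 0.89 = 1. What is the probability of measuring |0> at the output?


For amplitude damping with parameter gamma on state sqrt(a)|0> + sqrt(b)|1>:
alpha^2 = 0.11, beta^2 = 0.89
P(|0>) = alpha^2 + gamma * beta^2
= 0.11 + 0.32 * 0.89
= 0.11 + 0.2848
= 0.3948

0.3948


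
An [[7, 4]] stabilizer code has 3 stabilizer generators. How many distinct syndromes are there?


Each stabilizer generator gives a binary (+1 or -1) measurement outcome.
With 3 independent generators:
Total syndromes = 2^3
= 8

8


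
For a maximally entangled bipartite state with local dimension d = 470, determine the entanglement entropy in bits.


For a maximally entangled state in d x d:
S = log2(d) = log2(470)
= 8.8765

8.8765


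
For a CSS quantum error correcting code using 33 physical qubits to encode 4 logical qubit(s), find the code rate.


Code rate R = k/n
= 4/33
= 0.1212

0.1212


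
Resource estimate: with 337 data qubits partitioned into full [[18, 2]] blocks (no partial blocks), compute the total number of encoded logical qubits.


Each code block uses 18 physical qubits for 2 logical qubit(s).
Number of complete blocks = floor(337 / 18) = 18
Logical qubits = 18 * 2
= 36

36
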